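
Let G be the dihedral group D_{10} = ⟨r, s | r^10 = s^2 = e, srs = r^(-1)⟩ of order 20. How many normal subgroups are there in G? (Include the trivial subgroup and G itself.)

7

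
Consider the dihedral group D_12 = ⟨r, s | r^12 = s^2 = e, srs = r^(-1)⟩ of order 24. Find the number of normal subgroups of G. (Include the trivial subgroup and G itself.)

9

G has 34 subgroups. Checking conjugation-invariance by order — order 1: 1/1 normal; order 2: 1/13 normal; order 3: 1/1 normal; order 4: 1/7 normal; order 6: 1/5 normal; order 8: 0/3 normal; order 12: 3/3 normal; order 24: 1/1 normal.
Total normal subgroups: 9.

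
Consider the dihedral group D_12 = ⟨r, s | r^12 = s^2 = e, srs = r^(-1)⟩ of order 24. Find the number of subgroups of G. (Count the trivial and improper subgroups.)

|G| = 24, so by Lagrange every subgroup order divides 24. Divisors: 1, 2, 3, 4, 6, 8, 12, 24.
Subgroups by order — order 1: 1; order 2: 13; order 3: 1; order 4: 7; order 6: 5; order 8: 3; order 12: 3; order 24: 1.
Total: 1 + 13 + 1 + 7 + 5 + 3 + 3 + 1 = 34.

34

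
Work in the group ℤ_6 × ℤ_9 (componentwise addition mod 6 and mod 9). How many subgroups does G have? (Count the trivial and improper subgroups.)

|G| = 54, so by Lagrange every subgroup order divides 54. Divisors: 1, 2, 3, 6, 9, 18, 27, 54.
Subgroups by order — order 1: 1; order 2: 1; order 3: 4; order 6: 4; order 9: 4; order 18: 4; order 27: 1; order 54: 1.
Total: 1 + 1 + 4 + 4 + 4 + 4 + 1 + 1 = 20.

20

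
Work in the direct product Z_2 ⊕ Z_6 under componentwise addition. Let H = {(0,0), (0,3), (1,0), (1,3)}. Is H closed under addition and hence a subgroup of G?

Yes

|H| = 4 divides |G| = 12, consistent with Lagrange.
H contains the identity, every element's inverse is in H, and H is closed under +: it is a subgroup.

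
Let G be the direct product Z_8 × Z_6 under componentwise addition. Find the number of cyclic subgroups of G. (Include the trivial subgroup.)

16

Group the elements of G by the cyclic subgroup they generate; each cyclic subgroup of order d accounts for φ(d) elements.
Cyclic subgroups by order — order 1: 1; order 2: 3; order 3: 1; order 4: 2; order 6: 3; order 8: 2; order 12: 2; order 24: 2.
Total: 16.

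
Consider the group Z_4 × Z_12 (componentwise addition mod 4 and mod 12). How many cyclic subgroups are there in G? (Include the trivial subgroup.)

20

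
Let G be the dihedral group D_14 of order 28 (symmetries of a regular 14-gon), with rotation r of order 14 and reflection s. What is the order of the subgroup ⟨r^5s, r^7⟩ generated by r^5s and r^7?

|⟨r^5s⟩| = 2 and |⟨r^7⟩| = 2, so |H| is a multiple of lcm(2, 2) = 2 and divides |G| = 28.
Closing under the operation: H = {e, r^7, r^5s, r^12s}, so |H| = 4.

4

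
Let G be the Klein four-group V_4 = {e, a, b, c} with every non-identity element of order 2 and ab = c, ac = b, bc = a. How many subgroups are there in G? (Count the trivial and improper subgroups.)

|G| = 4, so by Lagrange every subgroup order divides 4. Divisors: 1, 2, 4.
Subgroups by order — order 1: 1; order 2: 3; order 4: 1.
Total: 1 + 3 + 1 = 5.

5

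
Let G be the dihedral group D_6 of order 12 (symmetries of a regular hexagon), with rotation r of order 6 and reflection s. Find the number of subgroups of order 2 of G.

|G| = 12 and 2 | 12, so subgroups of order 2 are possible by Lagrange.
The subgroups of order 2 are: {e, r^2s}; {e, r^3}; {e, r^3s}; {e, r^4s}; … (7 in all).
So G has 7 subgroups of order 2.

7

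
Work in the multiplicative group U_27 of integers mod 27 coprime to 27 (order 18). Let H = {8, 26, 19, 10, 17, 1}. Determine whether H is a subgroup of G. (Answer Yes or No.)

|H| = 6 divides |G| = 18, consistent with Lagrange.
H contains the identity, every element's inverse is in H, and H is closed under ·: it is a subgroup.
In fact H = ⟨17⟩.

Yes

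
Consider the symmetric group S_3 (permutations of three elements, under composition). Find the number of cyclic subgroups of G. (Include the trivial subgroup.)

5

Group the elements of G by the cyclic subgroup they generate; each cyclic subgroup of order d accounts for φ(d) elements.
Cyclic subgroups by order — order 1: 1; order 2: 3; order 3: 1.
Total: 5.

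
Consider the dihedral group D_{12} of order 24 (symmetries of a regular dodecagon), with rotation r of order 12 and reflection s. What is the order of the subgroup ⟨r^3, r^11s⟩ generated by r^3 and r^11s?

8

|⟨r^3⟩| = 4 and |⟨r^11s⟩| = 2, so |H| is a multiple of lcm(4, 2) = 4 and divides |G| = 24.
Closing under the operation: H = {e, r^3, r^6, r^9, r^2s, r^5s, r^8s, r^11s}, so |H| = 8.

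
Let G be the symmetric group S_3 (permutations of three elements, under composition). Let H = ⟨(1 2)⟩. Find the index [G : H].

3

|⟨(1 2)⟩| = 2 and |G| = 6.
By Lagrange, [G : H] = |G|/|H| = 6/2 = 3.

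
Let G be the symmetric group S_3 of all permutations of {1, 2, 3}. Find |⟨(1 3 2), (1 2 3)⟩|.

|⟨(1 3 2)⟩| = 3 and |⟨(1 2 3)⟩| = 3, so |H| is a multiple of lcm(3, 3) = 3 and divides |G| = 6.
Closing under the operation: H = {e, (1 2 3), (1 3 2)}, so |H| = 3.

3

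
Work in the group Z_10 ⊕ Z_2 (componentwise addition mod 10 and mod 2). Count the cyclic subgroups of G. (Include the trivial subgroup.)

Group the elements of G by the cyclic subgroup they generate; each cyclic subgroup of order d accounts for φ(d) elements.
Cyclic subgroups by order — order 1: 1; order 2: 3; order 5: 1; order 10: 3.
Total: 8.

8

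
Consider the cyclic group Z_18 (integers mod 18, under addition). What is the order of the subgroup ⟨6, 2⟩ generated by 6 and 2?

9

|⟨6⟩| = 3 and |⟨2⟩| = 9, so |H| is a multiple of lcm(3, 9) = 9 and divides |G| = 18.
Closing under the operation: H = {0, 2, 4, 6, 8, 10, 12, 14, 16}, so |H| = 9.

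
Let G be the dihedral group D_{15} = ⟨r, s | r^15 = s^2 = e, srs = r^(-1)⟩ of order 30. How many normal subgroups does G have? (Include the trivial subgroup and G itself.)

G has 28 subgroups. Checking conjugation-invariance by order — order 1: 1/1 normal; order 2: 0/15 normal; order 3: 1/1 normal; order 5: 1/1 normal; order 6: 0/5 normal; order 10: 0/3 normal; order 15: 1/1 normal; order 30: 1/1 normal.
Total normal subgroups: 5.

5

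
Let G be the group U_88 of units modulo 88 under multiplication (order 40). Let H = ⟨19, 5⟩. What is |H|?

|⟨19⟩| = 10 and |⟨5⟩| = 10, so |H| is a multiple of lcm(10, 10) = 10 and divides |G| = 40.
Closing under the operation: H = {1, 5, 7, 9, 19, 25, 35, 37, 39, 43, 45, 49, 51, 53, 63, 69, 79, 81, 83, 87}, so |H| = 20.

20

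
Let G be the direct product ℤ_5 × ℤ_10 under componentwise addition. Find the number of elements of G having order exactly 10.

24

An element (a,b) has order lcm(ord(a), ord(b)); count pairs with lcm equal to 10.
Enumerating gives 24 such elements.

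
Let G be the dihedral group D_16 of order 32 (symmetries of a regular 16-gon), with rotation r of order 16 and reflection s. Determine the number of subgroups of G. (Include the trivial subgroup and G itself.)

|G| = 32, so by Lagrange every subgroup order divides 32. Divisors: 1, 2, 4, 8, 16, 32.
Subgroups by order — order 1: 1; order 2: 17; order 4: 9; order 8: 5; order 16: 3; order 32: 1.
Total: 1 + 17 + 9 + 5 + 3 + 1 = 36.

36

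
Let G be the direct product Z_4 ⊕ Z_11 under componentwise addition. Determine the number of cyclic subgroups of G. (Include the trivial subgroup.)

Group the elements of G by the cyclic subgroup they generate; each cyclic subgroup of order d accounts for φ(d) elements.
Cyclic subgroups by order — order 1: 1; order 2: 1; order 4: 1; order 11: 1; order 22: 1; order 44: 1.
Total: 6.

6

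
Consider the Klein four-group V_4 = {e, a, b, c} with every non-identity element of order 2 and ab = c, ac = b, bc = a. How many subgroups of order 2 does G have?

3

|G| = 4 and 2 | 4, so subgroups of order 2 are possible by Lagrange.
The subgroups of order 2 are: {e, a}; {e, b}; {e, c}.
So G has 3 subgroups of order 2.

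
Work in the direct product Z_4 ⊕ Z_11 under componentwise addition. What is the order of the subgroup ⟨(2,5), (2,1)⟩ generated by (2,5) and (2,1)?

|⟨(2,5)⟩| = 22 and |⟨(2,1)⟩| = 22, so |H| is a multiple of lcm(22, 22) = 22 and divides |G| = 44.
Closing under the operation: H = {(0,0), (0,1), (0,2), (0,3), (0,4), (0,5), (0,6), (0,7), (0,8), (0,9), (0,10), (2,0), (2,1), (2,2), (2,3), (2,4), (2,5), (2,6), (2,7), (2,8), (2,9), (2,10)}, so |H| = 22.

22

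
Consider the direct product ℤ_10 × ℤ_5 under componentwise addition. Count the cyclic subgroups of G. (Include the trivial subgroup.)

14

Each element a generates a cyclic subgroup ⟨a⟩; distinct elements may generate the same one (a cyclic group of order d has φ(d) generators).
Cyclic subgroups by order — order 1: 1; order 2: 1; order 5: 6; order 10: 6.
Total: 14.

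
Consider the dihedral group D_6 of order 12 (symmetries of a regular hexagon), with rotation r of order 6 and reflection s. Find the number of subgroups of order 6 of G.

3

|G| = 12 and 6 | 12, so subgroups of order 6 are possible by Lagrange.
The subgroups of order 6 are: {e, r, r^2, r^3, r^4, r^5}; {e, r^2, r^4, s, r^2s, r^4s}; {e, r^2, r^4, rs, r^3s, r^5s}.
So G has 3 subgroups of order 6.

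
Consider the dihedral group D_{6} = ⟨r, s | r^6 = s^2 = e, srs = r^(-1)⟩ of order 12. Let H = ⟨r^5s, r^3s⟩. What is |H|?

|⟨r^5s⟩| = 2 and |⟨r^3s⟩| = 2, so |H| is a multiple of lcm(2, 2) = 2 and divides |G| = 12.
Closing under the operation: H = {e, r^2, r^4, rs, r^3s, r^5s}, so |H| = 6.

6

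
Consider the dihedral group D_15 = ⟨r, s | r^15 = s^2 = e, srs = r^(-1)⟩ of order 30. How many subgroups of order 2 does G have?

|G| = 30 and 2 | 30, so subgroups of order 2 are possible by Lagrange.
The subgroups of order 2 are: {e, r^10s}; {e, r^11s}; {e, r^12s}; {e, r^13s}; … (15 in all).
So G has 15 subgroups of order 2.

15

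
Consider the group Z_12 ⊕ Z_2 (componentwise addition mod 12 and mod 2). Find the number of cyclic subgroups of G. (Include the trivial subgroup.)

Group the elements of G by the cyclic subgroup they generate; each cyclic subgroup of order d accounts for φ(d) elements.
Cyclic subgroups by order — order 1: 1; order 2: 3; order 3: 1; order 4: 2; order 6: 3; order 12: 2.
Total: 12.

12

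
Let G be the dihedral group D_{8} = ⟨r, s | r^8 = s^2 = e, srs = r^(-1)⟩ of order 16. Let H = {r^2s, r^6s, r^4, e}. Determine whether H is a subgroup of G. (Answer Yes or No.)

|H| = 4 divides |G| = 16, consistent with Lagrange.
H contains the identity, every element's inverse is in H, and H is closed under ·: it is a subgroup.

Yes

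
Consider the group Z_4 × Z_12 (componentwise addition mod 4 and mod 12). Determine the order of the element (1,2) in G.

12

The order of (1,2) in Z_4 × Z_12 is lcm(ord(1) in Z_4, ord(2) in Z_12).
ord(1) = 4 and ord(2) = 6, so |⟨(1,2)⟩| = lcm(4, 6) = 12.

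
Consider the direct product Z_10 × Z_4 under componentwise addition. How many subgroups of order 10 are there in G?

3

|G| = 40 and 10 | 40, so subgroups of order 10 are possible by Lagrange.
The subgroups of order 10 are: {(0,0), (0,2), (2,0), (2,2), (4,0), (4,2), (6,0), (6,2), (8,0), (8,2)}; {(0,0), (1,0), (2,0), (3,0), (4,0), (5,0), (6,0), (7,0), (8,0), (9,0)}; {(0,0), (1,2), (2,0), (3,2), (4,0), (5,2), (6,0), (7,2), (8,0), (9,2)}.
So G has 3 subgroups of order 10.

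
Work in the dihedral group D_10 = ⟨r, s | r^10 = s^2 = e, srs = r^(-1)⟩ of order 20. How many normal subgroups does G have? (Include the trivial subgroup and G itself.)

G has 22 subgroups. Checking conjugation-invariance by order — order 1: 1/1 normal; order 2: 1/11 normal; order 4: 0/5 normal; order 5: 1/1 normal; order 10: 3/3 normal; order 20: 1/1 normal.
Total normal subgroups: 7.

7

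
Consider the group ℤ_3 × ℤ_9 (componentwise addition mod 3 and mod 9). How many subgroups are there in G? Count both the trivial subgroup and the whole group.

10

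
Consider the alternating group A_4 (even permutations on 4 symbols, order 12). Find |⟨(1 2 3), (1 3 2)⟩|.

|⟨(1 2 3)⟩| = 3 and |⟨(1 3 2)⟩| = 3, so |H| is a multiple of lcm(3, 3) = 3 and divides |G| = 12.
Closing under the operation: H = {e, (1 2 3), (1 3 2)}, so |H| = 3.

3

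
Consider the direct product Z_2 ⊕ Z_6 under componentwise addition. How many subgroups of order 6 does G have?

|G| = 12 and 6 | 12, so subgroups of order 6 are possible by Lagrange.
The subgroups of order 6 are: {(0,0), (0,1), (0,2), (0,3), (0,4), (0,5)}; {(0,0), (0,2), (0,4), (1,0), (1,2), (1,4)}; {(0,0), (0,2), (0,4), (1,1), (1,3), (1,5)}.
So G has 3 subgroups of order 6.

3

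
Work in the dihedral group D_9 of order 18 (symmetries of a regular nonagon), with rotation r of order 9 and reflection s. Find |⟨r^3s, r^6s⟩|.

|⟨r^3s⟩| = 2 and |⟨r^6s⟩| = 2, so |H| is a multiple of lcm(2, 2) = 2 and divides |G| = 18.
Closing under the operation: H = {e, r^3, r^6, s, r^3s, r^6s}, so |H| = 6.

6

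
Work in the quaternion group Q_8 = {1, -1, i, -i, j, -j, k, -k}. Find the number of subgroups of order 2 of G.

|G| = 8 and 2 | 8, so subgroups of order 2 are possible by Lagrange.
The subgroups of order 2 are: {1, -1}.
So G has 1 subgroup of order 2.

1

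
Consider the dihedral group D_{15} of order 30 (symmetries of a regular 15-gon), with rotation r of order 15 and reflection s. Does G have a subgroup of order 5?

5 | 30. A subgroup of order 5 is {e, r^3, r^6, r^9, r^12}.

Yes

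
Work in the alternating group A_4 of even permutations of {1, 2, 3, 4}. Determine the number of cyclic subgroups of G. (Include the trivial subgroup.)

8

Each element a generates a cyclic subgroup ⟨a⟩; distinct elements may generate the same one (a cyclic group of order d has φ(d) generators).
Cyclic subgroups by order — order 1: 1; order 2: 3; order 3: 4.
Total: 8.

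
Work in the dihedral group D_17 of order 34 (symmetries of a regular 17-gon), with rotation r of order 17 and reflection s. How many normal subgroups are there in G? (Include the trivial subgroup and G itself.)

G has 20 subgroups. Checking conjugation-invariance by order — order 1: 1/1 normal; order 2: 0/17 normal; order 17: 1/1 normal; order 34: 1/1 normal.
Total normal subgroups: 3.

3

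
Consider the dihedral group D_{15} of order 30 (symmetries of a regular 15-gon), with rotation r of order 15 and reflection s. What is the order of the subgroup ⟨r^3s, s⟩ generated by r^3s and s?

|⟨r^3s⟩| = 2 and |⟨s⟩| = 2, so |H| is a multiple of lcm(2, 2) = 2 and divides |G| = 30.
Closing under the operation: H = {e, r^3, r^6, r^9, r^12, s, r^3s, r^6s, r^9s, r^12s}, so |H| = 10.

10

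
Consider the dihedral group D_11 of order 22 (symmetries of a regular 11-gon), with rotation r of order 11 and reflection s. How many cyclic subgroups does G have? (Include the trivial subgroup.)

Each element a generates a cyclic subgroup ⟨a⟩; distinct elements may generate the same one (a cyclic group of order d has φ(d) generators).
Cyclic subgroups by order — order 1: 1; order 2: 11; order 11: 1.
Total: 13.

13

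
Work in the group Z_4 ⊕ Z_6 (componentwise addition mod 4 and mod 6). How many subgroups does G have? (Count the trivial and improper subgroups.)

16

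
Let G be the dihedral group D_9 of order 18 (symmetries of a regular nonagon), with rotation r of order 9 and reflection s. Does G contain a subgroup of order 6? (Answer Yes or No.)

6 | 18. A subgroup of order 6 is {e, r^3, r^6, r^2s, r^5s, r^8s}.

Yes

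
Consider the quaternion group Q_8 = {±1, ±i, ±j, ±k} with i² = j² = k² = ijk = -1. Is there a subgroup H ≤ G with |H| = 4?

Yes

4 | 8. A subgroup of order 4 is {1, -1, i, -i}.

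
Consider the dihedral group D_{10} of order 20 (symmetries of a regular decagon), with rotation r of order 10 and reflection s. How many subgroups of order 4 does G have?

5

|G| = 20 and 4 | 20, so subgroups of order 4 are possible by Lagrange.
The subgroups of order 4 are: {e, r^5, r^2s, r^7s}; {e, r^5, r^3s, r^8s}; {e, r^5, r^4s, r^9s}; {e, r^5, s, r^5s}; … (5 in all).
So G has 5 subgroups of order 4.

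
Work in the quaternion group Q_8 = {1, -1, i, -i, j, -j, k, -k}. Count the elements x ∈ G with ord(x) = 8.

0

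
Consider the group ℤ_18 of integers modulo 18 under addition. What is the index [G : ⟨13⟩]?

|⟨13⟩| = 18 and |G| = 18.
By Lagrange, [G : H] = |G|/|H| = 18/18 = 1.

1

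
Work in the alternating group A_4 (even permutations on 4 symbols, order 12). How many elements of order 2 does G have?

3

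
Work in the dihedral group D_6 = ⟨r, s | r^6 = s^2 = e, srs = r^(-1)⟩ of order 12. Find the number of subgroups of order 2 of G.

7

|G| = 12 and 2 | 12, so subgroups of order 2 are possible by Lagrange.
The subgroups of order 2 are: {e, r^2s}; {e, r^3}; {e, r^3s}; {e, r^4s}; … (7 in all).
So G has 7 subgroups of order 2.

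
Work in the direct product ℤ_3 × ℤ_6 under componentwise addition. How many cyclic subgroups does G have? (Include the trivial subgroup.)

10

Group the elements of G by the cyclic subgroup they generate; each cyclic subgroup of order d accounts for φ(d) elements.
Cyclic subgroups by order — order 1: 1; order 2: 1; order 3: 4; order 6: 4.
Total: 10.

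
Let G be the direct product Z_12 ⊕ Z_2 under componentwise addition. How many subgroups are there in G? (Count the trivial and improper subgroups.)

|G| = 24, so by Lagrange every subgroup order divides 24. Divisors: 1, 2, 3, 4, 6, 8, 12, 24.
Subgroups by order — order 1: 1; order 2: 3; order 3: 1; order 4: 3; order 6: 3; order 8: 1; order 12: 3; order 24: 1.
Total: 1 + 3 + 1 + 3 + 3 + 1 + 3 + 1 = 16.

16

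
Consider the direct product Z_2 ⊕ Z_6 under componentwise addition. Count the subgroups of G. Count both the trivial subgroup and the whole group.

|G| = 12, so by Lagrange every subgroup order divides 12. Divisors: 1, 2, 3, 4, 6, 12.
Subgroups by order — order 1: 1; order 2: 3; order 3: 1; order 4: 1; order 6: 3; order 12: 1.
Total: 1 + 3 + 1 + 1 + 3 + 1 = 10.

10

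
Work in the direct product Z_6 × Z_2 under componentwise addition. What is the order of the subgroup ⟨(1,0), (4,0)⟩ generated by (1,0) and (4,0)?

6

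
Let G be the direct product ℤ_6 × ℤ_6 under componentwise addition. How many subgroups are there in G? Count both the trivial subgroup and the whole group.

30

|G| = 36, so by Lagrange every subgroup order divides 36. Divisors: 1, 2, 3, 4, 6, 9, 12, 18, 36.
Subgroups by order — order 1: 1; order 2: 3; order 3: 4; order 4: 1; order 6: 12; order 9: 1; order 12: 4; order 18: 3; order 36: 1.
Total: 1 + 3 + 4 + 1 + 12 + 1 + 4 + 3 + 1 = 30.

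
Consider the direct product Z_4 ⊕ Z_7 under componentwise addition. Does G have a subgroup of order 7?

7 | 28. A subgroup of order 7 is {(0,0), (0,1), (0,2), (0,3), (0,4), (0,5), (0,6)}.

Yes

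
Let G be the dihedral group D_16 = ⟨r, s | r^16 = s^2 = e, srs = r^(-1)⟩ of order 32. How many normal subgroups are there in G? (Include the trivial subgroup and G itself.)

8

G has 36 subgroups. Checking conjugation-invariance by order — order 1: 1/1 normal; order 2: 1/17 normal; order 4: 1/9 normal; order 8: 1/5 normal; order 16: 3/3 normal; order 32: 1/1 normal.
Total normal subgroups: 8.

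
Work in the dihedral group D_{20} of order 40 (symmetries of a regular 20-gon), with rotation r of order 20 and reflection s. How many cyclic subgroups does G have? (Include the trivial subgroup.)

26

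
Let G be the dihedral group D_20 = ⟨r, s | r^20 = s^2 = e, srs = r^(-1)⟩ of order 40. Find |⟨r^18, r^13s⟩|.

|⟨r^18⟩| = 10 and |⟨r^13s⟩| = 2, so |H| is a multiple of lcm(10, 2) = 10 and divides |G| = 40.
Closing under the operation: H = {e, r^2, r^4, r^6, r^8, r^10, r^12, r^14, r^16, r^18, rs, r^3s, r^5s, r^7s, r^9s, r^11s, r^13s, r^15s, r^17s, r^19s}, so |H| = 20.

20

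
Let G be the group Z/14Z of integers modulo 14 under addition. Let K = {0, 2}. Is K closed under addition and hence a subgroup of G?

2 ∈ K but its inverse 12 ∉ K, so K is not a subgroup.

No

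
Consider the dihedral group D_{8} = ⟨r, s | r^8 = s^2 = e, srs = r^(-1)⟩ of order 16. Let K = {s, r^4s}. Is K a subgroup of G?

The identity e ∉ K, so K is not a subgroup.

No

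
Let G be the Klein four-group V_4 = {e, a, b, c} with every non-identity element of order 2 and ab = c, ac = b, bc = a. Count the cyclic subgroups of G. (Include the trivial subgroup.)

4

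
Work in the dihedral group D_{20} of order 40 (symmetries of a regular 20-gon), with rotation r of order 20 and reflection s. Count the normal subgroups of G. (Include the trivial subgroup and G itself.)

G has 48 subgroups. Checking conjugation-invariance by order — order 1: 1/1 normal; order 2: 1/21 normal; order 4: 1/11 normal; order 5: 1/1 normal; order 8: 0/5 normal; order 10: 1/5 normal; order 20: 3/3 normal; order 40: 1/1 normal.
Total normal subgroups: 9.

9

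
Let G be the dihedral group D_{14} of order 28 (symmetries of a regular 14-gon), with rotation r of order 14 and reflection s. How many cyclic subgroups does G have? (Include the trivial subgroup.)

Each element a generates a cyclic subgroup ⟨a⟩; distinct elements may generate the same one (a cyclic group of order d has φ(d) generators).
Cyclic subgroups by order — order 1: 1; order 2: 15; order 7: 1; order 14: 1.
Total: 18.

18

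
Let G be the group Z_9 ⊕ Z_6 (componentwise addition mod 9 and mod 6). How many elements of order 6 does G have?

An element (a,b) has order lcm(ord(a), ord(b)); count pairs with lcm equal to 6.
Enumerating gives 8 such elements.

8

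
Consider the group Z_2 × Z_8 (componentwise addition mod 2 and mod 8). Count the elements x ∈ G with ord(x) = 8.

An element (a,b) has order lcm(ord(a), ord(b)); count pairs with lcm equal to 8.
Enumerating gives 8 such elements.

8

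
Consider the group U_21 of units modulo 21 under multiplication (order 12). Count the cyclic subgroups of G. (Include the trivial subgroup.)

8

A cyclic subgroup of order d is generated by each of its φ(d) elements of order d, so the cyclic subgroups of order d number (#elements of order d)/φ(d).
Cyclic subgroups by order — order 1: 1; order 2: 3; order 3: 1; order 6: 3.
Total: 8.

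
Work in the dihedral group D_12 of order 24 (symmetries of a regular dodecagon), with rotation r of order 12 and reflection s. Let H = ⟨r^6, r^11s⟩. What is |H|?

|⟨r^6⟩| = 2 and |⟨r^11s⟩| = 2, so |H| is a multiple of lcm(2, 2) = 2 and divides |G| = 24.
Closing under the operation: H = {e, r^6, r^5s, r^11s}, so |H| = 4.

4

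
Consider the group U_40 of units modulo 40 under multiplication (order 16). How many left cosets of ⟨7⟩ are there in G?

4

|⟨7⟩| = 4 and |G| = 16.
By Lagrange, [G : H] = |G|/|H| = 16/4 = 4.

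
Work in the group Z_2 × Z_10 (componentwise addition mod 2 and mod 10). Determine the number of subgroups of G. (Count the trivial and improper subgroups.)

10

|G| = 20, so by Lagrange every subgroup order divides 20. Divisors: 1, 2, 4, 5, 10, 20.
Subgroups by order — order 1: 1; order 2: 3; order 4: 1; order 5: 1; order 10: 3; order 20: 1.
Total: 1 + 3 + 1 + 1 + 3 + 1 = 10.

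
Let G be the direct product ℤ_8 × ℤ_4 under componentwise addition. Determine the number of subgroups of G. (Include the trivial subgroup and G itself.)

22

|G| = 32, so by Lagrange every subgroup order divides 32. Divisors: 1, 2, 4, 8, 16, 32.
Subgroups by order — order 1: 1; order 2: 3; order 4: 7; order 8: 7; order 16: 3; order 32: 1.
Total: 1 + 3 + 7 + 7 + 3 + 1 = 22.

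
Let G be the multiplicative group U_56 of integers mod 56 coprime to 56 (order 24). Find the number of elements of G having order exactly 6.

14

Enumerating element orders in G gives 14 elements of order 6.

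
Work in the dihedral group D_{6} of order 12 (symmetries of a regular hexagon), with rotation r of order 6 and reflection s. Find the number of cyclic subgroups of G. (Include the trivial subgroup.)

10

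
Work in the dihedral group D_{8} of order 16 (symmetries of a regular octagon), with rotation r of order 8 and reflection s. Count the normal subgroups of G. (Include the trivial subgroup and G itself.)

7

G has 19 subgroups. Checking conjugation-invariance by order — order 1: 1/1 normal; order 2: 1/9 normal; order 4: 1/5 normal; order 8: 3/3 normal; order 16: 1/1 normal.
Total normal subgroups: 7.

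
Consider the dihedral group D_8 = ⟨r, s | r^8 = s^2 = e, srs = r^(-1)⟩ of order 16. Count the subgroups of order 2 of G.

9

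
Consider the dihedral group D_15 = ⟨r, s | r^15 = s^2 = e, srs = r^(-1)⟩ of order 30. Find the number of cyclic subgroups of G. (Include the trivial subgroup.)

19

A cyclic subgroup of order d is generated by each of its φ(d) elements of order d, so the cyclic subgroups of order d number (#elements of order d)/φ(d).
Cyclic subgroups by order — order 1: 1; order 2: 15; order 3: 1; order 5: 1; order 15: 1.
Total: 19.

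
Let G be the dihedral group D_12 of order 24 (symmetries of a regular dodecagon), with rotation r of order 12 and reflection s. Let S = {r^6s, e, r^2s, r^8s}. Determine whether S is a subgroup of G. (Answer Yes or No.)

Closure fails: r^6s · r^2s = r^4 ∉ S. So S is not a subgroup.

No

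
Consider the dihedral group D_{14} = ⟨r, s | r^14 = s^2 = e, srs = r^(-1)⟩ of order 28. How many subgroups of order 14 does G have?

|G| = 28 and 14 | 28, so subgroups of order 14 are possible by Lagrange.
The subgroups of order 14 are: {e, r, r^2, r^3, r^4, r^5, r^6, r^7, r^8, r^9, r^10, r^11, r^12, r^13}; {e, r^2, r^4, r^6, r^8, r^10, r^12, s, r^2s, r^4s, r^6s, r^8s, r^10s, r^12s}; {e, r^2, r^4, r^6, r^8, r^10, r^12, rs, r^3s, r^5s, r^7s, r^9s, r^11s, r^13s}.
So G has 3 subgroups of order 14.

3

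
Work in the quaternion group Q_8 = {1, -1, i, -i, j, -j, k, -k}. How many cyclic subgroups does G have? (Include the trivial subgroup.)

5

Group the elements of G by the cyclic subgroup they generate; each cyclic subgroup of order d accounts for φ(d) elements.
Cyclic subgroups by order — order 1: 1; order 2: 1; order 4: 3.
Total: 5.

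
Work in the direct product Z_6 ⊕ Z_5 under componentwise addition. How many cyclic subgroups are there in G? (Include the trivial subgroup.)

Group the elements of G by the cyclic subgroup they generate; each cyclic subgroup of order d accounts for φ(d) elements.
Cyclic subgroups by order — order 1: 1; order 2: 1; order 3: 1; order 5: 1; order 6: 1; order 10: 1; order 15: 1; order 30: 1.
Total: 8.

8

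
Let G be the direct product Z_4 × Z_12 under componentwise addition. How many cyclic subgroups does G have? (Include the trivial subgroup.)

Group the elements of G by the cyclic subgroup they generate; each cyclic subgroup of order d accounts for φ(d) elements.
Cyclic subgroups by order — order 1: 1; order 2: 3; order 3: 1; order 4: 6; order 6: 3; order 12: 6.
Total: 20.

20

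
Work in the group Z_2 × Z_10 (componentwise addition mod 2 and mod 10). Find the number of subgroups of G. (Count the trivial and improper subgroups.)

10

|G| = 20, so by Lagrange every subgroup order divides 20. Divisors: 1, 2, 4, 5, 10, 20.
Subgroups by order — order 1: 1; order 2: 3; order 4: 1; order 5: 1; order 10: 3; order 20: 1.
Total: 1 + 3 + 1 + 1 + 3 + 1 = 10.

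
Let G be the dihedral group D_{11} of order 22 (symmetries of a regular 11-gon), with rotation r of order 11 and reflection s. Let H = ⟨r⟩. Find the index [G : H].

2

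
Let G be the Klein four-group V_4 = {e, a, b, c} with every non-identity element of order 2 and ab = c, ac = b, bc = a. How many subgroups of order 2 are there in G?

|G| = 4 and 2 | 4, so subgroups of order 2 are possible by Lagrange.
The subgroups of order 2 are: {e, a}; {e, b}; {e, c}.
So G has 3 subgroups of order 2.

3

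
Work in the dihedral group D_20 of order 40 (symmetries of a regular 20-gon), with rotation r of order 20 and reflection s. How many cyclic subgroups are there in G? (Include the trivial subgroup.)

Each element a generates a cyclic subgroup ⟨a⟩; distinct elements may generate the same one (a cyclic group of order d has φ(d) generators).
Cyclic subgroups by order — order 1: 1; order 2: 21; order 4: 1; order 5: 1; order 10: 1; order 20: 1.
Total: 26.

26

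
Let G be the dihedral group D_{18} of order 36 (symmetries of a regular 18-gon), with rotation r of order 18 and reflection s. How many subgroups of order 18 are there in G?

3

|G| = 36 and 18 | 36, so subgroups of order 18 are possible by Lagrange.
The subgroups of order 18 are: {e, r, r^2, r^3, r^4, r^5, r^6, r^7, r^8, r^9, r^10, r^11, r^12, r^13, r^14, r^15, r^16, r^17}; {e, r^2, r^4, r^6, r^8, r^10, r^12, r^14, r^16, s, r^2s, r^4s, r^6s, r^8s, r^10s, r^12s, r^14s, r^16s}; {e, r^2, r^4, r^6, r^8, r^10, r^12, r^14, r^16, rs, r^3s, r^5s, r^7s, r^9s, r^11s, r^13s, r^15s, r^17s}.
So G has 3 subgroups of order 18.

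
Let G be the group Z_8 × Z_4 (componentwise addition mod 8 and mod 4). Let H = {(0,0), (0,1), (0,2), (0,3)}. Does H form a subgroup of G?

Yes

|H| = 4 divides |G| = 32, consistent with Lagrange.
H contains the identity, every element's inverse is in H, and H is closed under +: it is a subgroup.
In fact H = ⟨(0,1)⟩.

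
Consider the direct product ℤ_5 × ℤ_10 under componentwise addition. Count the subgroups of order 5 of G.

6

|G| = 50 and 5 | 50, so subgroups of order 5 are possible by Lagrange.
The subgroups of order 5 are: {(0,0), (0,2), (0,4), (0,6), (0,8)}; {(0,0), (1,0), (2,0), (3,0), (4,0)}; {(0,0), (1,2), (2,4), (3,6), (4,8)}; {(0,0), (1,4), (2,8), (3,2), (4,6)}; … (6 in all).
So G has 6 subgroups of order 5.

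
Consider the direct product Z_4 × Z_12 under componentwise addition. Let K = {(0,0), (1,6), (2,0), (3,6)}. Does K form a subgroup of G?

Yes

|K| = 4 divides |G| = 48, consistent with Lagrange.
K contains the identity, every element's inverse is in K, and K is closed under +: it is a subgroup.
In fact K = ⟨(1,6)⟩.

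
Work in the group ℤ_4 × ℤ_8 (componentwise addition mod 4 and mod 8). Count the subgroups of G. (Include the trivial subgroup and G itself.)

|G| = 32, so by Lagrange every subgroup order divides 32. Divisors: 1, 2, 4, 8, 16, 32.
Subgroups by order — order 1: 1; order 2: 3; order 4: 7; order 8: 7; order 16: 3; order 32: 1.
Total: 1 + 3 + 7 + 7 + 3 + 1 = 22.

22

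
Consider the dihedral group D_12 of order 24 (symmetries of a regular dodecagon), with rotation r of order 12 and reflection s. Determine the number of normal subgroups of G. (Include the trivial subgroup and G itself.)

G has 34 subgroups. Checking conjugation-invariance by order — order 1: 1/1 normal; order 2: 1/13 normal; order 3: 1/1 normal; order 4: 1/7 normal; order 6: 1/5 normal; order 8: 0/3 normal; order 12: 3/3 normal; order 24: 1/1 normal.
Total normal subgroups: 9.

9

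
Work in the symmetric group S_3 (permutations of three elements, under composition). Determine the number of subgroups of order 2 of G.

|G| = 6 and 2 | 6, so subgroups of order 2 are possible by Lagrange.
The subgroups of order 2 are: {e, (1 2)}; {e, (1 3)}; {e, (2 3)}.
So G has 3 subgroups of order 2.

3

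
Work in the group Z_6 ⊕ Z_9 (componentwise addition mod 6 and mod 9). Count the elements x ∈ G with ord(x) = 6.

An element (a,b) has order lcm(ord(a), ord(b)); count pairs with lcm equal to 6.
Enumerating gives 8 such elements.

8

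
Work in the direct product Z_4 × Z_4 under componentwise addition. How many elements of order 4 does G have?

12

An element (a,b) has order lcm(ord(a), ord(b)); count pairs with lcm equal to 4.
Enumerating gives 12 such elements.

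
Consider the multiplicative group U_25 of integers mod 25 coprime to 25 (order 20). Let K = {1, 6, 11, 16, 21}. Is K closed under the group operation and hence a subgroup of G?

Yes

|K| = 5 divides |G| = 20, consistent with Lagrange.
K contains the identity, every element's inverse is in K, and K is closed under ·: it is a subgroup.
In fact K = ⟨16⟩.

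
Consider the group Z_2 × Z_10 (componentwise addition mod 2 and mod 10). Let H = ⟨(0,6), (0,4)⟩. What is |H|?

|⟨(0,6)⟩| = 5 and |⟨(0,4)⟩| = 5, so |H| is a multiple of lcm(5, 5) = 5 and divides |G| = 20.
Closing under the operation: H = {(0,0), (0,2), (0,4), (0,6), (0,8)}, so |H| = 5.

5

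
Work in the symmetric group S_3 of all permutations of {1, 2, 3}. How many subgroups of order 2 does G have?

3

|G| = 6 and 2 | 6, so subgroups of order 2 are possible by Lagrange.
The subgroups of order 2 are: {e, (1 2)}; {e, (1 3)}; {e, (2 3)}.
So G has 3 subgroups of order 2.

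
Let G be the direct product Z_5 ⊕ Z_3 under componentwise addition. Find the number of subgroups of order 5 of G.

1

|G| = 15 and 5 | 15, so subgroups of order 5 are possible by Lagrange.
The subgroups of order 5 are: {(0,0), (1,0), (2,0), (3,0), (4,0)}.
So G has 1 subgroup of order 5.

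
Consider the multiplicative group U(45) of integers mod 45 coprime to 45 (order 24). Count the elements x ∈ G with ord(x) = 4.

The elements of order 4 are: 8, 17, 28, 37.
That's 4.

4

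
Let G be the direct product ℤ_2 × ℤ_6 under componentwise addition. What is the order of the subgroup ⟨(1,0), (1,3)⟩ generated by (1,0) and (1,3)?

|⟨(1,0)⟩| = 2 and |⟨(1,3)⟩| = 2, so |H| is a multiple of lcm(2, 2) = 2 and divides |G| = 12.
Closing under the operation: H = {(0,0), (0,3), (1,0), (1,3)}, so |H| = 4.

4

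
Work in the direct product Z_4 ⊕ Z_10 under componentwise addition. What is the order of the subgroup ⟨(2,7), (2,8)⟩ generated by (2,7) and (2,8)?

20

|⟨(2,7)⟩| = 10 and |⟨(2,8)⟩| = 10, so |H| is a multiple of lcm(10, 10) = 10 and divides |G| = 40.
Closing under the operation: H = {(0,0), (0,1), (0,2), (0,3), (0,4), (0,5), (0,6), (0,7), (0,8), (0,9), (2,0), (2,1), (2,2), (2,3), (2,4), (2,5), (2,6), (2,7), (2,8), (2,9)}, so |H| = 20.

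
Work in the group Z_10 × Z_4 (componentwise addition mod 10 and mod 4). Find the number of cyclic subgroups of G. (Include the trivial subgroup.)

Each element a generates a cyclic subgroup ⟨a⟩; distinct elements may generate the same one (a cyclic group of order d has φ(d) generators).
Cyclic subgroups by order — order 1: 1; order 2: 3; order 4: 2; order 5: 1; order 10: 3; order 20: 2.
Total: 12.

12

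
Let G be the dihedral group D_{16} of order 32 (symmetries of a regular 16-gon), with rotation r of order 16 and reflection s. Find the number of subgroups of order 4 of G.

9

|G| = 32 and 4 | 32, so subgroups of order 4 are possible by Lagrange.
The subgroups of order 4 are: {e, r^8, r^2s, r^10s}; {e, r^8, r^3s, r^11s}; {e, r^4, r^8, r^12}; {e, r^8, r^4s, r^12s}; … (9 in all).
So G has 9 subgroups of order 4.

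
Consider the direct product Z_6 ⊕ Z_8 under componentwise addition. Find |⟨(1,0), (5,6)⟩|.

24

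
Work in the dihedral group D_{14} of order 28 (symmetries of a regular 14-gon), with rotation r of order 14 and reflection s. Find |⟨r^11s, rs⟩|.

|⟨r^11s⟩| = 2 and |⟨rs⟩| = 2, so |H| is a multiple of lcm(2, 2) = 2 and divides |G| = 28.
Closing under the operation: H = {e, r^2, r^4, r^6, r^8, r^10, r^12, rs, r^3s, r^5s, r^7s, r^9s, r^11s, r^13s}, so |H| = 14.

14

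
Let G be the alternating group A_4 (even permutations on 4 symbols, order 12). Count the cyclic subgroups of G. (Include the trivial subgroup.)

8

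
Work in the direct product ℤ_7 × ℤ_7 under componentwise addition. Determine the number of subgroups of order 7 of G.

8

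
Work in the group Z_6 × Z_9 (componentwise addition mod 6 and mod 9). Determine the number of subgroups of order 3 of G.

4

|G| = 54 and 3 | 54, so subgroups of order 3 are possible by Lagrange.
The subgroups of order 3 are: {(0,0), (0,3), (0,6)}; {(0,0), (2,0), (4,0)}; {(0,0), (2,3), (4,6)}; {(0,0), (2,6), (4,3)}.
So G has 4 subgroups of order 3.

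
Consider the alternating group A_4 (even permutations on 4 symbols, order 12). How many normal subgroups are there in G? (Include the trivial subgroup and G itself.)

3

G has 10 subgroups. Checking conjugation-invariance by order — order 1: 1/1 normal; order 2: 0/3 normal; order 3: 0/4 normal; order 4: 1/1 normal; order 12: 1/1 normal.
Total normal subgroups: 3.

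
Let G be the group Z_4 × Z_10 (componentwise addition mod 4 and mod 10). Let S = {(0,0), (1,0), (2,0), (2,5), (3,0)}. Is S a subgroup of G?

No

Closure fails: (1,0) + (2,5) = (3,5) ∉ S. So S is not a subgroup.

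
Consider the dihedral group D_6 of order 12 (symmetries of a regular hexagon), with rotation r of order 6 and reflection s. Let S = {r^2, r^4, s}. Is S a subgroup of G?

No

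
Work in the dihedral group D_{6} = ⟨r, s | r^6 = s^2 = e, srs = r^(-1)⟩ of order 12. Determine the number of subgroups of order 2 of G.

|G| = 12 and 2 | 12, so subgroups of order 2 are possible by Lagrange.
The subgroups of order 2 are: {e, r^2s}; {e, r^3}; {e, r^3s}; {e, r^4s}; … (7 in all).
So G has 7 subgroups of order 2.

7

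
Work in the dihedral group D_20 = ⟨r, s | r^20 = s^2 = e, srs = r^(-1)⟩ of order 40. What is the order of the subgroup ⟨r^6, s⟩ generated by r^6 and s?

20

|⟨r^6⟩| = 10 and |⟨s⟩| = 2, so |H| is a multiple of lcm(10, 2) = 10 and divides |G| = 40.
Closing under the operation: H = {e, r^2, r^4, r^6, r^8, r^10, r^12, r^14, r^16, r^18, s, r^2s, r^4s, r^6s, r^8s, r^10s, r^12s, r^14s, r^16s, r^18s}, so |H| = 20.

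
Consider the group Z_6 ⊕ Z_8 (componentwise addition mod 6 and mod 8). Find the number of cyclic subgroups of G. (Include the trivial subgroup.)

16

Group the elements of G by the cyclic subgroup they generate; each cyclic subgroup of order d accounts for φ(d) elements.
Cyclic subgroups by order — order 1: 1; order 2: 3; order 3: 1; order 4: 2; order 6: 3; order 8: 2; order 12: 2; order 24: 2.
Total: 16.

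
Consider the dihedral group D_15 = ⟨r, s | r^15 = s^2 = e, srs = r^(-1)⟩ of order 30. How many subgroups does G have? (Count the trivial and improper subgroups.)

28

|G| = 30, so by Lagrange every subgroup order divides 30. Divisors: 1, 2, 3, 5, 6, 10, 15, 30.
Subgroups by order — order 1: 1; order 2: 15; order 3: 1; order 5: 1; order 6: 5; order 10: 3; order 15: 1; order 30: 1.
Total: 1 + 15 + 1 + 1 + 5 + 3 + 1 + 1 = 28.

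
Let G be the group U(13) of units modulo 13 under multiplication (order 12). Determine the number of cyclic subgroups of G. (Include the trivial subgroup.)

Each element a generates a cyclic subgroup ⟨a⟩; distinct elements may generate the same one (a cyclic group of order d has φ(d) generators).
Cyclic subgroups by order — order 1: 1; order 2: 1; order 3: 1; order 4: 1; order 6: 1; order 12: 1.
Total: 6.

6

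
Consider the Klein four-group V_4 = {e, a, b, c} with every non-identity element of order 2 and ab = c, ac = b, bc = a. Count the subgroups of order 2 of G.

3

|G| = 4 and 2 | 4, so subgroups of order 2 are possible by Lagrange.
The subgroups of order 2 are: {e, a}; {e, b}; {e, c}.
So G has 3 subgroups of order 2.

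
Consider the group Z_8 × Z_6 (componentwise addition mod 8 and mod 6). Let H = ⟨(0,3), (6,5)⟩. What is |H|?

24

|⟨(0,3)⟩| = 2 and |⟨(6,5)⟩| = 12, so |H| is a multiple of lcm(2, 12) = 12 and divides |G| = 48.
Closing under the operation: H = {(0,0), (0,1), (0,2), (0,3), (0,4), (0,5), (2,0), (2,1), (2,2), (2,3), (2,4), (2,5), (4,0), (4,1), (4,2), (4,3), (4,4), (4,5), (6,0), (6,1), (6,2), (6,3), (6,4), (6,5)}, so |H| = 24.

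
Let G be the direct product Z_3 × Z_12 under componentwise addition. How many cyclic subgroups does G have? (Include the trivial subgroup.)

A cyclic subgroup of order d is generated by each of its φ(d) elements of order d, so the cyclic subgroups of order d number (#elements of order d)/φ(d).
Cyclic subgroups by order — order 1: 1; order 2: 1; order 3: 4; order 4: 1; order 6: 4; order 12: 4.
Total: 15.

15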